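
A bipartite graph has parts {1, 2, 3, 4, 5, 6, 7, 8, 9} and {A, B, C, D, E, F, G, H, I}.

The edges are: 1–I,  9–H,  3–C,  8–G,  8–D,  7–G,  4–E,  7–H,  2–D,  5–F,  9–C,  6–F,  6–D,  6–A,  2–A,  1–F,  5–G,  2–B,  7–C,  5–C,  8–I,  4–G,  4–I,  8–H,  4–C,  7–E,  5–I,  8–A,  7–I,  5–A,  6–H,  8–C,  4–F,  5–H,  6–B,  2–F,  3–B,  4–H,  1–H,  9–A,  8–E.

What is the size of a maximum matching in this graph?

A valid assignment of size 9: 1–I, 2–F, 3–B, 4–H, 5–G, 6–D, 7–E, 8–A, 9–C.
All 9 left vertices are matched, so no larger matching exists.

9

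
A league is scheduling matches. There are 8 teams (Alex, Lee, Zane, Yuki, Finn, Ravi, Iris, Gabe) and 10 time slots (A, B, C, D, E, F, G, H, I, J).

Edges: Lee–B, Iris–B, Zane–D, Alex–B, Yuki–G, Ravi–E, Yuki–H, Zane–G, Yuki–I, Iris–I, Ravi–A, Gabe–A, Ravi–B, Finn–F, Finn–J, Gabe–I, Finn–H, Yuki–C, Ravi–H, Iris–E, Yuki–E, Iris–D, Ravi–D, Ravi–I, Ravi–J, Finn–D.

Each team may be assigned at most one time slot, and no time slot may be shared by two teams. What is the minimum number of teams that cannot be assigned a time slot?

A valid assignment of size 7: Alex-B, Zane-D, Yuki-G, Finn-H, Ravi-J, Iris-E, Gabe-I.
The set {Alex, Lee} has only 1 neighbour ({B}), so by Hall's theorem at most 7 of the 8 teams can be matched.
That matches 7 of the 8, leaving 1 unmatched; no matching can do better.

1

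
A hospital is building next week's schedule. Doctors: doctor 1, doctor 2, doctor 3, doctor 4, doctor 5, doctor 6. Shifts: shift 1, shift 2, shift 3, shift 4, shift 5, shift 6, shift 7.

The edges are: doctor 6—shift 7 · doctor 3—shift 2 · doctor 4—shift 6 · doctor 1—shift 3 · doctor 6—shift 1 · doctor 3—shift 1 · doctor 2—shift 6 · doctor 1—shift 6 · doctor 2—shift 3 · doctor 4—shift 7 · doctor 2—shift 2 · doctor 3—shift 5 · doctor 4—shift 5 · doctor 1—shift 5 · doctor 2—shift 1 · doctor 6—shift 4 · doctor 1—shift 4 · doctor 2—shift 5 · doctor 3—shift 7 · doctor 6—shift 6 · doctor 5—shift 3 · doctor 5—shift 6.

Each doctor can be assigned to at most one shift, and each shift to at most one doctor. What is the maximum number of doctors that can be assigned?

6

One maximum matching: doctor 1→shift 5, doctor 2→shift 2, doctor 3→shift 1, doctor 4→shift 7, doctor 5→shift 3, doctor 6→shift 6.
This saturates every doctor, so 6 is the maximum.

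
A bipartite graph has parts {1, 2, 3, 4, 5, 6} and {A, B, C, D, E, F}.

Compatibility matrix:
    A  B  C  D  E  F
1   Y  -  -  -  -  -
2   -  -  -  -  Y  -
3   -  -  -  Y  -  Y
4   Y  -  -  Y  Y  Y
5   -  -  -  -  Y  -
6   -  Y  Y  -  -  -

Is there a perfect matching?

The set {2, 5} has only 1 neighbour ({E}), so by Hall's theorem at most 5 of the 6 left vertices can be matched.
Hence no matching covers every left vertex.

No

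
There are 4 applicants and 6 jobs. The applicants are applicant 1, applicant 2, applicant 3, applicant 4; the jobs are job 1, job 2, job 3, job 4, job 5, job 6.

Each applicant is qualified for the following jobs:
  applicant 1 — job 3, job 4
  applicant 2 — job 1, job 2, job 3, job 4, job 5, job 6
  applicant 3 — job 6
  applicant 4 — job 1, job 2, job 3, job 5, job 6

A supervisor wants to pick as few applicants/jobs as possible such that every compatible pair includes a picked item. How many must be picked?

4

{applicant 1, applicant 2, applicant 3, applicant 4} is a vertex cover of size 4: every edge has an endpoint in this set.
No smaller cover exists because applicant 1–job 3, applicant 2–job 1, applicant 3–job 6, applicant 4–job 5 is a matching of size 4, and a cover must include an endpoint of each of these disjoint edges (König's theorem).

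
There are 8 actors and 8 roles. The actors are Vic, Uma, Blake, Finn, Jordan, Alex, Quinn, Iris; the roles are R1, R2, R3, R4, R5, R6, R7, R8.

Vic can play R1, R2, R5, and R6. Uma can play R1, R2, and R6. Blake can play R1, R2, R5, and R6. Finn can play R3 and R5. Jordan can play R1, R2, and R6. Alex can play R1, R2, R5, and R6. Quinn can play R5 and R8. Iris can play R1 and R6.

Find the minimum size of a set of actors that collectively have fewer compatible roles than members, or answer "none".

5

Take S = {Vic, Uma, Blake, Jordan, Alex}. Its neighbourhood is {R1, R2, R5, R6}, so |N(S)| = 4 < |S| = 5.
Every subset of size less than 5 has at least as many neighbours as members, so 5 is the minimum.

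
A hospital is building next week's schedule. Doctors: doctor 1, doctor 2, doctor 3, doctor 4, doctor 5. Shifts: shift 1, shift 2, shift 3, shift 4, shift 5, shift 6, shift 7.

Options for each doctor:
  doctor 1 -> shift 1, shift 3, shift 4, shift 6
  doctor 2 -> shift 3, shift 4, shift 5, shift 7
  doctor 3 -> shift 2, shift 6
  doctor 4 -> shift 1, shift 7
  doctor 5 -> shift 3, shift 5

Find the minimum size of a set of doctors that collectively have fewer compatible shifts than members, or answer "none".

none

A matching saturating every doctor exists, for instance doctor 1→shift 6, doctor 2→shift 3, doctor 3→shift 2, doctor 4→shift 1, doctor 5→shift 5.
By Hall's marriage theorem, this means |N(S)| ≥ |S| for every subset S, so no violating subset exists.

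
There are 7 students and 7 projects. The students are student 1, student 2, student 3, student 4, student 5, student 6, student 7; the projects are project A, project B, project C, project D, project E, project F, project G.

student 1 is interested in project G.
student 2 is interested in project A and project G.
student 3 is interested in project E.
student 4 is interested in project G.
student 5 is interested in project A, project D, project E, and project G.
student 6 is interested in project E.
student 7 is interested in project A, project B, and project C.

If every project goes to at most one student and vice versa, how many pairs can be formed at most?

A valid assignment of size 5: student 1-project G, student 2-project A, student 3-project E, student 5-project D, student 7-project C.
The set {student 1, student 3, student 4, student 6} has only 2 neighbours ({project E, project G}), so by Hall's theorem at most 5 of the 7 students can be matched.

5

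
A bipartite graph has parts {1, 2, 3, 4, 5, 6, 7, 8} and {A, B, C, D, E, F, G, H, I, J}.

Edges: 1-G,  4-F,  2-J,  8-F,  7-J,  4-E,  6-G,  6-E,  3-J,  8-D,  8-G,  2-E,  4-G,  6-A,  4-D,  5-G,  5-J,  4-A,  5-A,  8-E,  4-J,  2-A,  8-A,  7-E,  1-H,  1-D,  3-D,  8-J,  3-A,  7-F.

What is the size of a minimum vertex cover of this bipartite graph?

7

The 7 edges 1–H, 2–A, 3–D, 4–F, 5–J, 6–G, 7–E form a matching, so any vertex cover needs at least 7 vertices (one per matched edge).
Conversely {1, A, D, E, F, G, J} meets every edge and has exactly 7 vertices, so 7 is optimal.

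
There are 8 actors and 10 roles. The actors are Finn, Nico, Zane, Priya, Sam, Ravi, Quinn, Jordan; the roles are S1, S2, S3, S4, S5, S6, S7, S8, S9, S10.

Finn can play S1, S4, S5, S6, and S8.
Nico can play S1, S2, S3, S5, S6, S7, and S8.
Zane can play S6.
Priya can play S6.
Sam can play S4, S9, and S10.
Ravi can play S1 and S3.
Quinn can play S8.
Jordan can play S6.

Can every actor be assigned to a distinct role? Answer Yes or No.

No

The set {Zane, Priya, Jordan} has only 1 neighbour ({S6}), so by Hall's theorem at most 6 of the 8 actors can be matched.
Hence no matching covers every actor.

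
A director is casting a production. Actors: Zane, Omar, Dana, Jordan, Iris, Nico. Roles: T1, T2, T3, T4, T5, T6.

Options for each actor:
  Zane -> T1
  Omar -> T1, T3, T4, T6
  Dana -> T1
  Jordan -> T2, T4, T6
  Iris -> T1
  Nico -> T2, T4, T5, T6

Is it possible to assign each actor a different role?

No

The set {Zane, Dana, Iris} has only 1 neighbour ({T1}), so by Hall's theorem at most 4 of the 6 actors can be matched.
Hence no matching covers every actor.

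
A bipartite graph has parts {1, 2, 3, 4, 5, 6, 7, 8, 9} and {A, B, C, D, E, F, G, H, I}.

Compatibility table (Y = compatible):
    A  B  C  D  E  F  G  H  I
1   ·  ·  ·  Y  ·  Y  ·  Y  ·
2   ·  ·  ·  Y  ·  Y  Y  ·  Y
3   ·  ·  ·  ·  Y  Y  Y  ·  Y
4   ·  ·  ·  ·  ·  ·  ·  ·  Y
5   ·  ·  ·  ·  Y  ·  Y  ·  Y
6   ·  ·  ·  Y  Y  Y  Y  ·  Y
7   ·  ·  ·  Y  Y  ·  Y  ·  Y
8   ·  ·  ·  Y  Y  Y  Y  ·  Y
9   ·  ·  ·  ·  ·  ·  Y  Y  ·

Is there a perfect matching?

No

The set {1, 2, 3, 4, 5, 6, 7, 8, 9} has only 6 neighbours ({D, E, F, G, H, I}), so by Hall's theorem at most 6 of the 9 left vertices can be matched.
Hence no matching covers every left vertex.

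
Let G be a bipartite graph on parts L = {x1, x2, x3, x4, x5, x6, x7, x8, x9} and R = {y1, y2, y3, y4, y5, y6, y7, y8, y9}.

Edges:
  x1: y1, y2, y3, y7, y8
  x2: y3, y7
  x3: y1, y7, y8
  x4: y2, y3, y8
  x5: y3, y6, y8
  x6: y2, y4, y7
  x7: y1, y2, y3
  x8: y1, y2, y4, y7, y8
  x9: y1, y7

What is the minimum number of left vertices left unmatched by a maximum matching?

One maximum matching: x1→y2, x2→y7, x3→y1, x4→y8, x5→y6, x6→y4, x7→y3.
The set {x1, x2, x3, x4, x6, x7, x8, x9} has only 6 neighbours ({y1, y2, y3, y4, y7, y8}), so by Hall's theorem at most 7 of the 9 left vertices can be matched.
That matches 7 of the 9, leaving 2 unmatched; no matching can do better.

2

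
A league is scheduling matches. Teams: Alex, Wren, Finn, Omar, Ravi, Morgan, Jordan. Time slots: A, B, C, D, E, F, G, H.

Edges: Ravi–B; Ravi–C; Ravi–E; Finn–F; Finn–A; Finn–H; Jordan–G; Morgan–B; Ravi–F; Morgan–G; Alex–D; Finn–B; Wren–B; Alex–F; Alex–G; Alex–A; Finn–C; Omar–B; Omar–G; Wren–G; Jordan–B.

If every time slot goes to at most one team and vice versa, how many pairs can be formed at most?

A valid assignment of size 5: Alex-F, Wren-G, Finn-A, Omar-B, Ravi-E.
The set {Wren, Omar, Morgan, Jordan} has only 2 neighbours ({B, G}), so by Hall's theorem at most 5 of the 7 teams can be matched.

5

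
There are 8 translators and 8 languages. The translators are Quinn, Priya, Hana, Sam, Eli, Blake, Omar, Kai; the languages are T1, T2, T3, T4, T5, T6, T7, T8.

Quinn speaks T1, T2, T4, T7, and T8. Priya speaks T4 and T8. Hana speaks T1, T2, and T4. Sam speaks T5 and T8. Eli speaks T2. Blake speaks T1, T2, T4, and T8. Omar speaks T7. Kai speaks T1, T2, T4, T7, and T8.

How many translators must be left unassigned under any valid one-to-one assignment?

2

One maximum matching: Quinn-T7, Priya-T4, Hana-T1, Sam-T5, Eli-T2, Blake-T8.
The set {Quinn, Priya, Hana, Eli, Blake, Omar, Kai} has only 5 neighbours ({T1, T2, T4, T7, T8}), so by Hall's theorem at most 6 of the 8 translators can be matched.
That matches 6 of the 8, leaving 2 unmatched; no matching can do better.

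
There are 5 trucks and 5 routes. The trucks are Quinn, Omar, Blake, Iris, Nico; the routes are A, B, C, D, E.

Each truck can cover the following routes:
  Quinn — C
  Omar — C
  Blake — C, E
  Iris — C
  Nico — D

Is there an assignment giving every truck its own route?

No

The set {Quinn, Omar, Iris} has only 1 neighbour ({C}), so by Hall's theorem at most 3 of the 5 trucks can be matched.
Hence no matching covers every truck.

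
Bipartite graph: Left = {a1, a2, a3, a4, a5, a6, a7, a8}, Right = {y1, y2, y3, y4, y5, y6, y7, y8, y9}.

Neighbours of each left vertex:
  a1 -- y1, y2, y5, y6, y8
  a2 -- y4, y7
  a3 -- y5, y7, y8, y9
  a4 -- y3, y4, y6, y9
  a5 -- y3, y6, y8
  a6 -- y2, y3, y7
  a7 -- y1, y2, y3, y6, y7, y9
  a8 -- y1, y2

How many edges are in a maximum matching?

A valid assignment of size 8: a1-y6, a2-y4, a3-y7, a4-y3, a5-y8, a6-y2, a7-y9, a8-y1.
All 8 left vertices are matched, so no larger matching exists.

8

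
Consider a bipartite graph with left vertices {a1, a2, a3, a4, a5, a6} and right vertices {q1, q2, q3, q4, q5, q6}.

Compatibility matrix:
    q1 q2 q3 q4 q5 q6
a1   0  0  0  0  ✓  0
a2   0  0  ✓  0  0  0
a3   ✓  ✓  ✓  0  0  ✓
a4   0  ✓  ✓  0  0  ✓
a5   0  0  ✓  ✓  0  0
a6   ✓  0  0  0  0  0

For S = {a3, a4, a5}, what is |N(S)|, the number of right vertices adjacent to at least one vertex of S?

The union of neighbours of {a3, a4, a5} is {q1, q2, q3, q4, q6}, which has 5 elements.
Since |N(S)| = 5 ≥ |S| = 3, Hall's condition holds for this subset.

5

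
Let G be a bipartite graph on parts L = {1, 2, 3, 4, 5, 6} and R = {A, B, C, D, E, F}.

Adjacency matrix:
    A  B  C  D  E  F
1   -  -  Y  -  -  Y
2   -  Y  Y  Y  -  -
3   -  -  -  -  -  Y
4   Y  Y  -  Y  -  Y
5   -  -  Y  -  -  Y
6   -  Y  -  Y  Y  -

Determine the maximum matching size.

5

For example, pair 1→C, 2→D, 3→F, 4→A, 6→B.
The set {1, 3, 5} has only 2 neighbours ({C, F}), so by Hall's theorem at most 5 of the 6 left vertices can be matched.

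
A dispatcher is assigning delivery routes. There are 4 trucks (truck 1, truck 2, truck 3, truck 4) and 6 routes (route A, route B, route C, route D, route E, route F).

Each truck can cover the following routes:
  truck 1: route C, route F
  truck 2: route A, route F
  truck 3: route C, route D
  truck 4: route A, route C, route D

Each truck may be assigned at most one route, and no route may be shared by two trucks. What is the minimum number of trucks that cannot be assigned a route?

0

One maximum matching: truck 1–route F, truck 2–route A, truck 3–route C, truck 4–route D.
This saturates every truck, so 4 is the maximum.
That matches 4 of the 4, leaving 0 unmatched; no matching can do better.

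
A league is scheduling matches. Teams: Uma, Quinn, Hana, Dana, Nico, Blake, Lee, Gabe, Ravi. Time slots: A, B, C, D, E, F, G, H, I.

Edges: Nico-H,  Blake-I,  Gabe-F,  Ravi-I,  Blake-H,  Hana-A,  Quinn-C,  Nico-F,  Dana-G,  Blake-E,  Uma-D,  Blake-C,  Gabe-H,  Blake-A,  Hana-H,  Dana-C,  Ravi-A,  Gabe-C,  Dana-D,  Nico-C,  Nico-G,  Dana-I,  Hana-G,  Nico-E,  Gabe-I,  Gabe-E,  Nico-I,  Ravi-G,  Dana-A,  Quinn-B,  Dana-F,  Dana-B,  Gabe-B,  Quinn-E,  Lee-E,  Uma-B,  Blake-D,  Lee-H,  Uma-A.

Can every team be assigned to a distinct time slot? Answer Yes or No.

One maximum matching: Uma→B, Quinn→C, Hana→G, Dana→A, Nico→F, Blake→D, Lee→H, Gabe→E, Ravi→I.
All 9 teams are covered.

Yes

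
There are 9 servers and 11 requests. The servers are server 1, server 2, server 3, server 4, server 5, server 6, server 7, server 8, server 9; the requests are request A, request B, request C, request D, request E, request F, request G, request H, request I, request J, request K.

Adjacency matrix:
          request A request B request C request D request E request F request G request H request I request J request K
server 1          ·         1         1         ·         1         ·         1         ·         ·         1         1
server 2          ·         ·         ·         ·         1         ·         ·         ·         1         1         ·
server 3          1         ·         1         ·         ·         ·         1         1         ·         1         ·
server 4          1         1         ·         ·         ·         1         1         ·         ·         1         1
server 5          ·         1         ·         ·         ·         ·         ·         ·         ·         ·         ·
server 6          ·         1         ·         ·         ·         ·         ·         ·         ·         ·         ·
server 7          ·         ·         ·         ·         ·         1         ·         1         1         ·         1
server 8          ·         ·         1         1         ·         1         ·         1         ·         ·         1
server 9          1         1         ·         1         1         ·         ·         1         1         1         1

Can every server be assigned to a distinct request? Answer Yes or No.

The set {server 5, server 6} has only 1 neighbour ({request B}), so by Hall's theorem at most 8 of the 9 servers can be matched.
Hence no matching covers every server.

No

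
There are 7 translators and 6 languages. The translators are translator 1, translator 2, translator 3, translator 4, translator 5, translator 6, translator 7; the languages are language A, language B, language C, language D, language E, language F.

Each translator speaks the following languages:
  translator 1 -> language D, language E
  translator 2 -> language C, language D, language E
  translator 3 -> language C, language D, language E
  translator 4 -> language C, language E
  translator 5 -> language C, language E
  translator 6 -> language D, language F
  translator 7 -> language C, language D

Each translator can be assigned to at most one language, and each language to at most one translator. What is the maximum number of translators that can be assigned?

4

For example, pair translator 1–language E, translator 2–language C, translator 3–language D, translator 6–language F.
The set {translator 1, translator 2, translator 3, translator 4, translator 5, translator 7} has only 3 neighbours ({language C, language D, language E}), so by Hall's theorem at most 4 of the 7 translators can be matched.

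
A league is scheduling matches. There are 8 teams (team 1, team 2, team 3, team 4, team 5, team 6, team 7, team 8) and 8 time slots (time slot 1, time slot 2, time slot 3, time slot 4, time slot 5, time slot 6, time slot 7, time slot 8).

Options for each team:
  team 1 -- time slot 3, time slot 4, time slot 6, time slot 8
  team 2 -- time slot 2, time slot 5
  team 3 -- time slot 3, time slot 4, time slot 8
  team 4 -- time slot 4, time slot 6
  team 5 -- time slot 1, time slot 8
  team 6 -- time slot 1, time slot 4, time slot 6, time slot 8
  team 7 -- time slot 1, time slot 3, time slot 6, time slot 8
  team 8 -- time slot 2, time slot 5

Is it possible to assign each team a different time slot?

No

The set {team 1, team 3, team 4, team 5, team 6, team 7} has only 5 neighbours ({time slot 1, time slot 3, time slot 4, time slot 6, time slot 8}), so by Hall's theorem at most 7 of the 8 teams can be matched.
Hence no matching covers every team.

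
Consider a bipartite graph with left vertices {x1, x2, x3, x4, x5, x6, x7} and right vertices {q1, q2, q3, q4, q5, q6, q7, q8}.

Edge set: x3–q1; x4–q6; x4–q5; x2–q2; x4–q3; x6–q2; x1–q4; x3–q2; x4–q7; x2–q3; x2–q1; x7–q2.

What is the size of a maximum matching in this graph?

5

For example, pair x1→q4, x2→q3, x3→q1, x4→q6, x6→q2.
The set {x5, x6, x7} has only 1 neighbour ({q2}), so by Hall's theorem at most 5 of the 7 left vertices can be matched.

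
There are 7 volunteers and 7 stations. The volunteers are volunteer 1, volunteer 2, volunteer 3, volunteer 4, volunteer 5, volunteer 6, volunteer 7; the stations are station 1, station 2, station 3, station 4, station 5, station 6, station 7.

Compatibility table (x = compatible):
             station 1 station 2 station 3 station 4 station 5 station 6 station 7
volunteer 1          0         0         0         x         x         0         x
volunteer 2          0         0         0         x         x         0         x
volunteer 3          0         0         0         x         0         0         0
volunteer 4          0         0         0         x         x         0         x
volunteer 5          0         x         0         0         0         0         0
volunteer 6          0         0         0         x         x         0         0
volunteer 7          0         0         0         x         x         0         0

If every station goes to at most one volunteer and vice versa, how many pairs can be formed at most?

For example, pair volunteer 1→station 5, volunteer 2→station 7, volunteer 3→station 4, volunteer 5→station 2.
The set {volunteer 1, volunteer 2, volunteer 3, volunteer 4, volunteer 6, volunteer 7} has only 3 neighbours ({station 4, station 5, station 7}), so by Hall's theorem at most 4 of the 7 volunteers can be matched.

4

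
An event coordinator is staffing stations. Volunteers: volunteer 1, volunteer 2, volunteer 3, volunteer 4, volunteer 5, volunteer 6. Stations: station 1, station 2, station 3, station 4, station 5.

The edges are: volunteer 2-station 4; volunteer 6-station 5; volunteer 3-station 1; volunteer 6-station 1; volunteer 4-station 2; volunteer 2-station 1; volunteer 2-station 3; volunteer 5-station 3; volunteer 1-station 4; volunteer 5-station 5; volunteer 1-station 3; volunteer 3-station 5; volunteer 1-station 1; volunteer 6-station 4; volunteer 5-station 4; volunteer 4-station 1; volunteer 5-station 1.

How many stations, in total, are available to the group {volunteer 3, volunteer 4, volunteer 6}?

4

The union of neighbours of {volunteer 3, volunteer 4, volunteer 6} is {station 1, station 2, station 4, station 5}, which has 4 elements.
Since |N(S)| = 4 ≥ |S| = 3, Hall's condition holds for this subset.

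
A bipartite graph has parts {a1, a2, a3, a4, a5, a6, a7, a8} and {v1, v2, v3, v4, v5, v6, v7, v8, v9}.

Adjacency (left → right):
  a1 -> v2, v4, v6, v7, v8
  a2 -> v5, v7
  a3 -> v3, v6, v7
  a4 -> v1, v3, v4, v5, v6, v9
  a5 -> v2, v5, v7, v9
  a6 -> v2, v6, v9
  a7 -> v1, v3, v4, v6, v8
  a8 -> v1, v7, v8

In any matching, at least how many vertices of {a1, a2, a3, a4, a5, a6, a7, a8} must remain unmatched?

A valid assignment of size 8: a1→v4, a2→v5, a3→v6, a4→v3, a5→v2, a6→v9, a7→v1, a8→v7.
This saturates every left vertex, so 8 is the maximum.
That matches 8 of the 8, leaving 0 unmatched; no matching can do better.

0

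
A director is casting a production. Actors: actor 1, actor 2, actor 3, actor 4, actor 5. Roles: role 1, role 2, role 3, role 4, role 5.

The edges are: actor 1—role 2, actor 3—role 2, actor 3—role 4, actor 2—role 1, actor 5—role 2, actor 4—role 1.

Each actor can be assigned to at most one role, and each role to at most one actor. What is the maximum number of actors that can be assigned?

3

One maximum matching: actor 1-role 2, actor 2-role 1, actor 3-role 4.
The set {actor 1, actor 2, actor 4, actor 5} has only 2 neighbours ({role 1, role 2}), so by Hall's theorem at most 3 of the 5 actors can be matched.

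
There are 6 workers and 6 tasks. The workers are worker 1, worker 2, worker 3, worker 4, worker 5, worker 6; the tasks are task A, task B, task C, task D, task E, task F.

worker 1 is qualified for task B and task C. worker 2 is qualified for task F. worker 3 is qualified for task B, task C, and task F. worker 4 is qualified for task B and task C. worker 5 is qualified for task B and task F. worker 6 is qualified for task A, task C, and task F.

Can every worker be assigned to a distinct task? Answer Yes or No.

No

The set {worker 1, worker 2, worker 3, worker 4, worker 5} has only 3 neighbours ({task B, task C, task F}), so by Hall's theorem at most 4 of the 6 workers can be matched.
Hence no matching covers every worker.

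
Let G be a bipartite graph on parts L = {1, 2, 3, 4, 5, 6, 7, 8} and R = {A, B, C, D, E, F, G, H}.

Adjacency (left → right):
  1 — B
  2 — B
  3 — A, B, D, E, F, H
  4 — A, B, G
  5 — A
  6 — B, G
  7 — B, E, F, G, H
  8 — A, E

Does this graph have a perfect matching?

The set {1, 2, 4, 5, 6} has only 3 neighbours ({A, B, G}), so by Hall's theorem at most 6 of the 8 left vertices can be matched.
Hence no matching covers every left vertex.

No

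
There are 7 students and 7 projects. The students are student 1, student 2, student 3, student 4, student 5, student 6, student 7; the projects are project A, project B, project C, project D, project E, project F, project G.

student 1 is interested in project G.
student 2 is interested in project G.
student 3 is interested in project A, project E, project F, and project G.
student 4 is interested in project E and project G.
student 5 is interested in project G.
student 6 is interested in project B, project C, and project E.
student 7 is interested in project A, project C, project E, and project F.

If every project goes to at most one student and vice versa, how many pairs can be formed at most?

A valid assignment of size 5: student 1→project G, student 3→project A, student 4→project E, student 6→project B, student 7→project C.
The set {student 1, student 2, student 5} has only 1 neighbour ({project G}), so by Hall's theorem at most 5 of the 7 students can be matched.

5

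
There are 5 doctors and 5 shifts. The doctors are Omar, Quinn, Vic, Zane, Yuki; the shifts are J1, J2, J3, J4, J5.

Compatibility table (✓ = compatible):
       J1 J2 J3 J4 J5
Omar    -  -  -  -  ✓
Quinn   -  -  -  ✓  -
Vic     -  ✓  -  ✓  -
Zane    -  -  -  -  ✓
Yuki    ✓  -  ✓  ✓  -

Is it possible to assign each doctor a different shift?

The set {Omar, Zane} has only 1 neighbour ({J5}), so by Hall's theorem at most 4 of the 5 doctors can be matched.
Hence no matching covers every doctor.

No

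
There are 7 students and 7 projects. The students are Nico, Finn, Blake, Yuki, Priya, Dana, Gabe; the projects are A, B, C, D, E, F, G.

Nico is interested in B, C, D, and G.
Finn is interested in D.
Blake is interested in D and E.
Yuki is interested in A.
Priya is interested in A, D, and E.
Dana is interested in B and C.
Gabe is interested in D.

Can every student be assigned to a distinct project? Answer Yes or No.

The set {Finn, Blake, Yuki, Priya, Gabe} has only 3 neighbours ({A, D, E}), so by Hall's theorem at most 5 of the 7 students can be matched.
Hence no matching covers every student.

No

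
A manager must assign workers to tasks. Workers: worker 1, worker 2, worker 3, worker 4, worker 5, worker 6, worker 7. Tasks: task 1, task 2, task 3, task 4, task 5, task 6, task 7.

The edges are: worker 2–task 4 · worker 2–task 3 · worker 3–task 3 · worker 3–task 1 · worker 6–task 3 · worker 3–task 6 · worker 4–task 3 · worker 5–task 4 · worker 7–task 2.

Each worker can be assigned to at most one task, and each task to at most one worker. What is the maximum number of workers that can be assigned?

4

One maximum matching: worker 2→task 4, worker 3→task 6, worker 4→task 3, worker 7→task 2.
The set {worker 1, worker 2, worker 4, worker 5, worker 6} has only 2 neighbours ({task 3, task 4}), so by Hall's theorem at most 4 of the 7 workers can be matched.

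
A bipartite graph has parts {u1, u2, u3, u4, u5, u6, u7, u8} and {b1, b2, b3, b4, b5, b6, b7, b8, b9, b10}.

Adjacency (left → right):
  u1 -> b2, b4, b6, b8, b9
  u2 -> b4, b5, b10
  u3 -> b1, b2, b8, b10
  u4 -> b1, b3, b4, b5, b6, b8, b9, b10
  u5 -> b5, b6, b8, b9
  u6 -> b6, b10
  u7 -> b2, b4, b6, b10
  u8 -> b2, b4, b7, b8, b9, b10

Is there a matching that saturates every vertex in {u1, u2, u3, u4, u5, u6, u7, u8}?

A valid assignment of size 8: u1-b4, u2-b5, u3-b2, u4-b1, u5-b8, u6-b10, u7-b6, u8-b7.
Every left vertex is matched, so this matching saturates all of them.

Yes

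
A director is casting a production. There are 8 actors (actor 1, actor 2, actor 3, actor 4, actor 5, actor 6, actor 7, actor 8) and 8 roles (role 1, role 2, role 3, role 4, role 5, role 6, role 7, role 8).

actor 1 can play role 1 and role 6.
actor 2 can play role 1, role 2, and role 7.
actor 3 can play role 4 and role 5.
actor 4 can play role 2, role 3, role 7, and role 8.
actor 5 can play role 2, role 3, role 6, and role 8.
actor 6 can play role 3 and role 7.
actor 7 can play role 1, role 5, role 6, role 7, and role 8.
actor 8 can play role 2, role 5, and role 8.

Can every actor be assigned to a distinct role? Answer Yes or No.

Yes

For example, pair actor 1→role 6, actor 2→role 1, actor 3→role 4, actor 4→role 3, actor 5→role 2, actor 6→role 7, actor 7→role 5, actor 8→role 8.
Every actor is matched, so this is a perfect matching.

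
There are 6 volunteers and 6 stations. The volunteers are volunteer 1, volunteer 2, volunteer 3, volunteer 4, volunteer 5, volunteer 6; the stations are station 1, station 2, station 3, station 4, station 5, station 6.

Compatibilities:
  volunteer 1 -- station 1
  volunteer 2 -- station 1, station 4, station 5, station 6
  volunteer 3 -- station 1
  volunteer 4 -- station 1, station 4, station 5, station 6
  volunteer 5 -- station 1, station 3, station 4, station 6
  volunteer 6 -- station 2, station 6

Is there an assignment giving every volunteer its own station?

No

The set {volunteer 1, volunteer 3} has only 1 neighbour ({station 1}), so by Hall's theorem at most 5 of the 6 volunteers can be matched.
Hence no matching covers every volunteer.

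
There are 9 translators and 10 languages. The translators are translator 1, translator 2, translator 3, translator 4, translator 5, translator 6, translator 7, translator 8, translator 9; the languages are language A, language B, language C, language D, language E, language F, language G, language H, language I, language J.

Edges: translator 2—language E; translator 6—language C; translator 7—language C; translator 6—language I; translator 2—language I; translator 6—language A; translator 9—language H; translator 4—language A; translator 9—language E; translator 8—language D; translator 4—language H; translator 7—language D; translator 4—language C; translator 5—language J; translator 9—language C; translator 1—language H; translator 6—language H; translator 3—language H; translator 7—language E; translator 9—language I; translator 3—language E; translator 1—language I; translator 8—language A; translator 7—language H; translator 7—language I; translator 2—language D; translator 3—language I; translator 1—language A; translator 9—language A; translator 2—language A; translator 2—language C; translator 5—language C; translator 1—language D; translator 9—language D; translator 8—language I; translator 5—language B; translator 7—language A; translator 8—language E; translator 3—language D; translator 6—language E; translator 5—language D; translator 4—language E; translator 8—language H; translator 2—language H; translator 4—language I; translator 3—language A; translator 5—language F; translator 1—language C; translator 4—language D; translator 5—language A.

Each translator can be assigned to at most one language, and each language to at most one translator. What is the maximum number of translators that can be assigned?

7

For example, pair translator 1→language H, translator 2→language E, translator 3→language I, translator 4→language A, translator 5→language F, translator 6→language C, translator 7→language D.
The set {translator 1, translator 2, translator 3, translator 4, translator 6, translator 7, translator 8, translator 9} has only 6 neighbours ({language A, language C, language D, language E, language H, language I}), so by Hall's theorem at most 7 of the 9 translators can be matched.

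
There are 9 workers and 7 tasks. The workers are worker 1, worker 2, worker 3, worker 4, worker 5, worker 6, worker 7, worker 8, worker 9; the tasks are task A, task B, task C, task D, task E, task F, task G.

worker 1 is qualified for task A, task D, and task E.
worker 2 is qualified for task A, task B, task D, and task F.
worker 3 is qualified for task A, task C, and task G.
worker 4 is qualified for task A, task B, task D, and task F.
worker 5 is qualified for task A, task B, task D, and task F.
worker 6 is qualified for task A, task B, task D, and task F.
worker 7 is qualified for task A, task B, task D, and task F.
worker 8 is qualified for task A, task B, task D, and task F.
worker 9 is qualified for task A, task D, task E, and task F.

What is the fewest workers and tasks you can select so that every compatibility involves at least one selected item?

{worker 3, task A, task B, task D, task E, task F} is a vertex cover of size 6: every edge has an endpoint in this set.
No smaller cover exists because worker 1–task E, worker 2–task F, worker 3–task G, worker 4–task B, worker 5–task A, worker 6–task D is a matching of size 6, and a cover must include an endpoint of each of these disjoint edges (König's theorem).

6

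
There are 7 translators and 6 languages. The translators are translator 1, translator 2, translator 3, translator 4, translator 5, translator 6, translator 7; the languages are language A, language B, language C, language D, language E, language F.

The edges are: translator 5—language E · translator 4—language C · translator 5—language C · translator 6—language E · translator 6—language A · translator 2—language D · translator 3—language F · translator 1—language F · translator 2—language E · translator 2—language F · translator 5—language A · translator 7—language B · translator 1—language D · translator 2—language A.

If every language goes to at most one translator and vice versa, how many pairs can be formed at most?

A valid assignment of size 6: translator 1→language D, translator 2→language E, translator 3→language F, translator 4→language C, translator 5→language A, translator 7→language B.
The set {translator 1, translator 2, translator 3, translator 4, translator 5, translator 6} has only 5 neighbours ({language A, language C, language D, language E, language F}), so by Hall's theorem at most 6 of the 7 translators can be matched.

6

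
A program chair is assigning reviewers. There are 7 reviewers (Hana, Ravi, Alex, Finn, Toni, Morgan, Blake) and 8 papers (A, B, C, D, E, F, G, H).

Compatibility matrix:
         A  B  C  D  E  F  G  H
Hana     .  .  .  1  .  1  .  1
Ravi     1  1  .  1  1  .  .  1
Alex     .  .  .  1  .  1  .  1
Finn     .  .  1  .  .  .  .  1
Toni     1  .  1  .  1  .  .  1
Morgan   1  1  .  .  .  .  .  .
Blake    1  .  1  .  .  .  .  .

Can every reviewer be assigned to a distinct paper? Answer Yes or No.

Yes

One maximum matching: Hana→D, Ravi→A, Alex→F, Finn→H, Toni→E, Morgan→B, Blake→C.
Every reviewer is matched, so this matching saturates all of them.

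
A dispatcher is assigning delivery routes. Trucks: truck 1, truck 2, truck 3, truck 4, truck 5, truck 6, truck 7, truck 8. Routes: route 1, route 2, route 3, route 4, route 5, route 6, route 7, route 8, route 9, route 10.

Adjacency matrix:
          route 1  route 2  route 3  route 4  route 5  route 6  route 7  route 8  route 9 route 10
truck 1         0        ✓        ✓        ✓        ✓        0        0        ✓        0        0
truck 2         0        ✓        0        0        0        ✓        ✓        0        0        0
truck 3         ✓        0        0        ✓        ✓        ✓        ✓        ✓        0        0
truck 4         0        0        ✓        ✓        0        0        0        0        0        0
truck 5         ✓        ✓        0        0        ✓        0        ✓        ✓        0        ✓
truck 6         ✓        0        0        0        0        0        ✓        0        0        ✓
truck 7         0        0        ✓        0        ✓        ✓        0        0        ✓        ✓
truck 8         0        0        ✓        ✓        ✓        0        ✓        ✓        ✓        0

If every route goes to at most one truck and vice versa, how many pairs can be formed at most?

8

A valid assignment of size 8: truck 1→route 5, truck 2→route 7, truck 3→route 8, truck 4→route 3, truck 5→route 2, truck 6→route 10, truck 7→route 9, truck 8→route 4.
All 8 trucks are matched, so no larger matching exists.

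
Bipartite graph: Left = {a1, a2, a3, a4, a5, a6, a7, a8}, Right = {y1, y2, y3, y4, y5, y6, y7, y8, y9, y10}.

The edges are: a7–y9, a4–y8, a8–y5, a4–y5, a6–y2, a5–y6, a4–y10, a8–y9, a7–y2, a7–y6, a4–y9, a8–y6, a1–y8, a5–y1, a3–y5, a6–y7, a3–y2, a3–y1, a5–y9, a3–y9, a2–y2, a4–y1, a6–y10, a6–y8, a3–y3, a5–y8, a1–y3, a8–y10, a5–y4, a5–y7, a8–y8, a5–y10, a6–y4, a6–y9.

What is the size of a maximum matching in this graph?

One maximum matching: a1-y8, a2-y2, a3-y3, a4-y10, a5-y7, a6-y4, a7-y9, a8-y6.
This saturates every left vertex, so 8 is the maximum.

8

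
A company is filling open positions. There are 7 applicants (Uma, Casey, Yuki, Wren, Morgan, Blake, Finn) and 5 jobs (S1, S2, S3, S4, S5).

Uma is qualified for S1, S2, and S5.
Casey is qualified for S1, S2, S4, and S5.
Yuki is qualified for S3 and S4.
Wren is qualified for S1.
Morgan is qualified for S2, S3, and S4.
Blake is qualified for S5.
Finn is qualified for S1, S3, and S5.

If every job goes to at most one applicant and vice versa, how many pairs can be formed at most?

For example, pair Uma-S5, Casey-S4, Yuki-S3, Wren-S1, Morgan-S2.
The set {Uma, Casey, Yuki, Wren, Morgan, Blake, Finn} has only 5 neighbours ({S1, S2, S3, S4, S5}), so by Hall's theorem at most 5 of the 7 applicants can be matched.

5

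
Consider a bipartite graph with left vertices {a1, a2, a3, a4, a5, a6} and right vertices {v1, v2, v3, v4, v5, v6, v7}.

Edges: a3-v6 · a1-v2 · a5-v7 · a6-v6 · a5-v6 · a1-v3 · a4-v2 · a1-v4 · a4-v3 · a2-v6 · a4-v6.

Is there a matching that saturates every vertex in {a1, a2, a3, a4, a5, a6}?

No

The set {a2, a3, a6} has only 1 neighbour ({v6}), so by Hall's theorem at most 4 of the 6 left vertices can be matched.
Hence no matching covers every left vertex.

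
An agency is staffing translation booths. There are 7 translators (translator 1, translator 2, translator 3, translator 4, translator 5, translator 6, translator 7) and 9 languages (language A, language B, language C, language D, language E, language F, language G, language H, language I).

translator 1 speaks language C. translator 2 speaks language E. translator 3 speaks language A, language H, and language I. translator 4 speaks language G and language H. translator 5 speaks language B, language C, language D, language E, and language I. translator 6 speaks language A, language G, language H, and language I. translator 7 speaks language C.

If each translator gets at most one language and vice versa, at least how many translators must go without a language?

For example, pair translator 1→language C, translator 2→language E, translator 3→language A, translator 4→language G, translator 5→language D, translator 6→language H.
The set {translator 1, translator 7} has only 1 neighbour ({language C}), so by Hall's theorem at most 6 of the 7 translators can be matched.
That matches 6 of the 7, leaving 1 unmatched; no matching can do better.

1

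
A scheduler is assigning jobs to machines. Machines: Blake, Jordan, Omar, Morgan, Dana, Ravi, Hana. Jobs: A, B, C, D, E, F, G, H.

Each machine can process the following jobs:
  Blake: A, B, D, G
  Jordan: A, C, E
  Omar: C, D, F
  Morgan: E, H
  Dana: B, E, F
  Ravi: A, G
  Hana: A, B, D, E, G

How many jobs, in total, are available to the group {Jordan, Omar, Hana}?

The union of neighbours of {Jordan, Omar, Hana} is {A, B, C, D, E, F, G}, which has 7 elements.
Since |N(S)| = 7 ≥ |S| = 3, Hall's condition holds for this subset.

7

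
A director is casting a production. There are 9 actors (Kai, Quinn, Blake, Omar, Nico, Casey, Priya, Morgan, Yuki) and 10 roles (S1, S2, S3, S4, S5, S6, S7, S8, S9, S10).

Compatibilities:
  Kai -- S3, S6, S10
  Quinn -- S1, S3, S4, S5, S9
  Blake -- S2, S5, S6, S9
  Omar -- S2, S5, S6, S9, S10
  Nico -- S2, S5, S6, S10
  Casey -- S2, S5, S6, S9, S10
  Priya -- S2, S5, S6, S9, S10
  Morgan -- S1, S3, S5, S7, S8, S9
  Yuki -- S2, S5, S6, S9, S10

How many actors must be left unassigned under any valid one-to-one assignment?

1

One maximum matching: Kai-S3, Quinn-S4, Blake-S5, Omar-S9, Nico-S10, Casey-S6, Priya-S2, Morgan-S7.
The set {Blake, Omar, Nico, Casey, Priya, Yuki} has only 5 neighbours ({S10, S2, S5, S6, S9}), so by Hall's theorem at most 8 of the 9 actors can be matched.
That matches 8 of the 9, leaving 1 unmatched; no matching can do better.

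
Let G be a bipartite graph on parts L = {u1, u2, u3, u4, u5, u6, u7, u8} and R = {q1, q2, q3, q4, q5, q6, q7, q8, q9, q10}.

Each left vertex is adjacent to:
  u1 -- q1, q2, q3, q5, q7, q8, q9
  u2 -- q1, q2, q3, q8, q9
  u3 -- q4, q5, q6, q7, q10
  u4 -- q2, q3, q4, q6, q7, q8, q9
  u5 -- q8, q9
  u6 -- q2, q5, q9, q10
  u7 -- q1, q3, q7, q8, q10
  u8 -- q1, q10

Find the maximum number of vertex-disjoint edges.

One maximum matching: u1→q9, u2→q1, u3→q4, u4→q6, u5→q8, u6→q2, u7→q7, u8→q10.
All 8 left vertices are matched, so no larger matching exists.

8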